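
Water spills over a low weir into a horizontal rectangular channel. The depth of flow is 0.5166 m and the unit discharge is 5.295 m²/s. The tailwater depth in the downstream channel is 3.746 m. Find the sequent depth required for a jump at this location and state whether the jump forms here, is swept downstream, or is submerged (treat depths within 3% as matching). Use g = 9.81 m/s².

y₂ = 3.078 m; the jump is submerged

V₁ = q/y₁ = 5.295/0.5166 = 10.25 m/s. Fr₁ = V₁/√(g·y₁) = 10.25/√(9.81×0.5166) = 4.553.
Sequent-depth ratio: y₂/y₁ = ½[√(1 + 8Fr₁²) − 1] = ½[√166.84 − 1] = 5.958.
y₂ = 5.958 × 0.5166 = 3.078 m.
Tailwater y_tw = 3.746 m: y_tw > y₂, so the jump is submerged.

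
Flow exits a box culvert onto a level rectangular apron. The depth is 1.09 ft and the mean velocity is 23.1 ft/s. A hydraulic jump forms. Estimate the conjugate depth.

y₂ = 5.49 ft

Fr₁ = V₁/√(g·y₁) = 23.1/√(32.2×1.09) = 3.90.
Conjugate-depth relation: y₂/y₁ = ½[√(1 + 8Fr₁²) − 1] = ½[√122.6 − 1] = 5.04.
y₂ = 5.04 × 1.09 = 5.49 ft.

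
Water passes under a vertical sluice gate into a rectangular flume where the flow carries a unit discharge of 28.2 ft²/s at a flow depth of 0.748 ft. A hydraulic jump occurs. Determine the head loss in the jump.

V₁ = q/y₁ = 28.2/0.748 = 37.7 ft/s. Fr₁ = V₁/√(g·y₁) = 37.7/√(32.2×0.748) = 7.68.
By Bélanger, y₂/y₁ = ½[√(1 + 8Fr₁²) − 1] = ½[√473.1 − 1] = 10.4.
y₂ = 10.4 × 0.748 = 7.76 ft.
Head loss: ΔE = (y₂ − y₁)³/(4y₁y₂) = (7.76 − 0.748)³/(4×0.748×7.76) = 345/23.2 = 14.9 ft.

ΔE = 14.9 ft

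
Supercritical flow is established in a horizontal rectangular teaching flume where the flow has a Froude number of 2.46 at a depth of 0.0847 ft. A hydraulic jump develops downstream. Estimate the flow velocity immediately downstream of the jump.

V₂ = 1.35 ft/s

Fr₁ = 2.46 (given).
By Bélanger, y₂/y₁ = ½[√(1 + 8Fr₁²) − 1] = ½[√49.41 − 1] = 3.01.
y₂ = 3.01 × 0.0847 = 0.255 ft.
V₁ = Fr₁·√(g·y₁) = 2.46×√(32.2×0.0847) = 4.06 ft/s; q = V₁·y₁ = 0.344 ft²/s.
V₂ = q/y₂ = 0.344/0.255 = 1.35 ft/s.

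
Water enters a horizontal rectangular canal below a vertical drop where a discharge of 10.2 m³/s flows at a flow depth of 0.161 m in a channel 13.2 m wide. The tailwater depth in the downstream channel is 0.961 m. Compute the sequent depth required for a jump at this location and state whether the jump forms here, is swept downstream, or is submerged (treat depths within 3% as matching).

y₂ = 0.793 m; the jump is submerged

q = Q/b = 10.2/13.2 = 0.773 m²/s; V₁ = q/y₁ = 4.80 m/s. Fr₁ = V₁/√(g·y₁) = 3.82.
From the momentum equation for a rectangular channel, y₂/y₁ = ½[√(1 + 8Fr₁²) − 1] = ½[√117.7 − 1] = 4.92.
y₂ = 4.92 × 0.161 = 0.793 m.
Tailwater y_tw = 0.961 m: y_tw > y₂, so the jump is submerged.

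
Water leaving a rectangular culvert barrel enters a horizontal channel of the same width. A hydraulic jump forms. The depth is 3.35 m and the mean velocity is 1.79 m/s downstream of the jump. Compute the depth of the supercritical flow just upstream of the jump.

Fr₂ = V₂/√(g·y₂) = 1.79/√(9.81×3.35) = 0.312.
From the momentum equation (using Fr₂), y₁/y₂ = ½[√(1 + 8Fr₂²) − 1] = ½[√1.780 − 1] = 0.167.
y₁ = 0.167 × 3.35 = 0.560 m.

y₁ = 0.560 m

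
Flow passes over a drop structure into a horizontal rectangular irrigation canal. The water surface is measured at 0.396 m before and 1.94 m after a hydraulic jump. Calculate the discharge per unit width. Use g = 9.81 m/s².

q = 2.97 m²/s

For a rectangular channel the momentum equation gives q² = ½·g·y₁·y₂·(y₁ + y₂) = ½×9.81×0.396×1.94×2.34 = 8.80.
q = √8.80 = 2.97 m²/s.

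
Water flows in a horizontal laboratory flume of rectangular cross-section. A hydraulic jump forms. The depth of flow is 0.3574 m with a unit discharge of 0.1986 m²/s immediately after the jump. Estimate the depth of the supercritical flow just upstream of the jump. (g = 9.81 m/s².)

y₁ = 0.05461 m

V₂ = q/y₂ = 0.1986/0.3574 = 0.5557 m/s; Fr₂ = V₂/√(g·y₂) = 0.2968.
The Bélanger relation is symmetric: y₁/y₂ = ½[√(1 + 8Fr₂²) − 1] = ½[√1.7046 − 1] = 0.1528.
y₁ = 0.1528 × 0.3574 = 0.05461 m.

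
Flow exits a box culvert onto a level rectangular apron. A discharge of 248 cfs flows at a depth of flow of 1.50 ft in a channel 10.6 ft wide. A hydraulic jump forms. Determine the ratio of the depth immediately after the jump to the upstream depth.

q = Q/b = 248/10.6 = 23.4 ft²/s; V₁ = q/y₁ = 15.6 ft/s. Fr₁ = V₁/√(g·y₁) = 2.24.
By Bélanger, y₂/y₁ = ½[√(1 + 8Fr₁²) − 1] = ½[√41.30 − 1] = 2.71.

y₂/y₁ = 2.71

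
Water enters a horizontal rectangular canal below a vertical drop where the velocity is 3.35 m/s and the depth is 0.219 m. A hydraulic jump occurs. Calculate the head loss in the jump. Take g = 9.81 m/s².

ΔE = 0.110 m

Fr₁ = V₁/√(g·y₁) = 3.35/√(9.81×0.219) = 2.29.
Conjugate-depth relation: y₂/y₁ = ½[√(1 + 8Fr₁²) − 1] = ½[√42.79 − 1] = 2.77.
y₂ = 2.77 × 0.219 = 0.607 m.
Head loss: ΔE = (y₂ − y₁)³/(4y₁y₂) = (0.607 − 0.219)³/(4×0.219×0.607) = 0.0583/0.532 = 0.110 m.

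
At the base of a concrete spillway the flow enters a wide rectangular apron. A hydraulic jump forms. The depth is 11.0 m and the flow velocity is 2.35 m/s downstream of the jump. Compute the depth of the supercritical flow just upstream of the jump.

y₁ = 1.03 m

Fr₂ = V₂/√(g·y₂) = 2.35/√(9.81×11.0) = 0.226.
Since the conjugate-depth ratio holds either way, y₁/y₂ = ½[√(1 + 8Fr₂²) − 1] = ½[√1.409 − 1] = 0.0936.
y₁ = 0.0936 × 11.0 = 1.03 m.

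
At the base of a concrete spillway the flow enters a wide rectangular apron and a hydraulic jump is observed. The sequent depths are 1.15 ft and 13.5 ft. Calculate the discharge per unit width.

q = 60.5 ft²/s

For a rectangular channel the momentum equation gives q² = ½·g·y₁·y₂·(y₁ + y₂) = ½×32.2×1.15×13.5×14.7 = 3662.
q = √3662 = 60.5 ft²/s.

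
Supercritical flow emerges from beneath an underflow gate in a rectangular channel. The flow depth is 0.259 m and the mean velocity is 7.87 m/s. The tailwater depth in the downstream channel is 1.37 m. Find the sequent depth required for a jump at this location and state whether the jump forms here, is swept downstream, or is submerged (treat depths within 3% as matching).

Fr₁ = V₁/√(g·y₁) = 7.87/√(9.81×0.259) = 4.94.
Sequent-depth ratio: y₂/y₁ = ½[√(1 + 8Fr₁²) − 1] = ½[√196.0 − 1] = 6.50.
y₂ = 6.50 × 0.259 = 1.68 m.
Tailwater y_tw = 1.37 m: y_tw < y₂, so the jump is swept downstream.

y₂ = 1.68 m; the jump is swept downstream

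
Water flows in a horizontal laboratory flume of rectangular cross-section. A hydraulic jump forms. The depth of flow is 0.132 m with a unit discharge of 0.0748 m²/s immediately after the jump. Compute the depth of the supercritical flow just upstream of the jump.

V₂ = q/y₂ = 0.0748/0.132 = 0.567 m/s; Fr₂ = V₂/√(g·y₂) = 0.498.
The Bélanger relation is symmetric: y₁/y₂ = ½[√(1 + 8Fr₂²) − 1] = ½[√2.984 − 1] = 0.364.
y₁ = 0.364 × 0.132 = 0.0480 m.

y₁ = 0.0480 m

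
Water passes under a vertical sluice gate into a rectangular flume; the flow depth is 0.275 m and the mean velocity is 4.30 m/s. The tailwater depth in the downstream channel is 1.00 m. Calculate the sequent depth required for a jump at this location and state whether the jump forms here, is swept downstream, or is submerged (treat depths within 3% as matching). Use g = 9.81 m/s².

y₂ = 0.890 m; the jump is submerged

Fr₁ = V₁/√(g·y₁) = 4.30/√(9.81×0.275) = 2.62.
By Bélanger, y₂/y₁ = ½[√(1 + 8Fr₁²) − 1] = ½[√55.83 − 1] = 3.24.
y₂ = 3.24 × 0.275 = 0.890 m.
Tailwater y_tw = 1.00 m: y_tw > y₂, so the jump is submerged.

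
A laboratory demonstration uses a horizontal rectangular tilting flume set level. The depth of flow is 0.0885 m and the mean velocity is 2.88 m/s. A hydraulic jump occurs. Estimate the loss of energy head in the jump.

ΔE = 0.138 m

Fr₁ = V₁/√(g·y₁) = 2.88/√(9.81×0.0885) = 3.09.
From the momentum equation for a rectangular channel, y₂/y₁ = ½[√(1 + 8Fr₁²) − 1] = ½[√77.43 − 1] = 3.90.
y₂ = 3.90 × 0.0885 = 0.345 m.
Head loss: ΔE = (y₂ − y₁)³/(4y₁y₂) = (0.345 − 0.0885)³/(4×0.0885×0.345) = 0.0169/0.122 = 0.138 m.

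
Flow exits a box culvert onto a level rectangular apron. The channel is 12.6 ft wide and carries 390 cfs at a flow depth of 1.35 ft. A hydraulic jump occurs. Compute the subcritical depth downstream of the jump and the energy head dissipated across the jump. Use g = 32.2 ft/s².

y₂ = 6.00 ft; ΔE = 3.10 ft

q = Q/b = 390/12.6 = 31.0 ft²/s; V₁ = q/y₁ = 22.9 ft/s. Fr₁ = V₁/√(g·y₁) = 3.48.
By Bélanger, y₂/y₁ = ½[√(1 + 8Fr₁²) − 1] = ½[√97.74 − 1] = 4.44.
y₂ = 4.44 × 1.35 = 6.00 ft.
V₂ = q/y₂ = 31.0/6.00 = 5.16 ft/s. E₁ = y₁ + V₁²/2g = 9.51 ft; E₂ = y₂ + V₂²/2g = 6.41 ft. ΔE = E₁ − E₂ = 3.10 ft.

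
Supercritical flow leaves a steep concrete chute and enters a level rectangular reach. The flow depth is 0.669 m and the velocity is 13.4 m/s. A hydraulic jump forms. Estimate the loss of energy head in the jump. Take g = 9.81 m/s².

ΔE = 5.00 m

Fr₁ = V₁/√(g·y₁) = 13.4/√(9.81×0.669) = 5.23.
Sequent-depth ratio: y₂/y₁ = ½[√(1 + 8Fr₁²) − 1] = ½[√219.9 − 1] = 6.91.
y₂ = 6.91 × 0.669 = 4.63 m.
Head loss: ΔE = (y₂ − y₁)³/(4y₁y₂) = (4.63 − 0.669)³/(4×0.669×4.63) = 61.9/12.4 = 5.00 m.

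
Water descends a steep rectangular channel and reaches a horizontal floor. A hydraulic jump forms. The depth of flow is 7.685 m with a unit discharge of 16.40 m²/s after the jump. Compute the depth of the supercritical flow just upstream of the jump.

y₁ = 0.8372 m

V₂ = q/y₂ = 16.40/7.685 = 2.134 m/s; Fr₂ = V₂/√(g·y₂) = 0.2458.
From the momentum equation (using Fr₂), y₁/y₂ = ½[√(1 + 8Fr₂²) − 1] = ½[√1.4833 − 1] = 0.1089.
y₁ = 0.1089 × 7.685 = 0.8372 m.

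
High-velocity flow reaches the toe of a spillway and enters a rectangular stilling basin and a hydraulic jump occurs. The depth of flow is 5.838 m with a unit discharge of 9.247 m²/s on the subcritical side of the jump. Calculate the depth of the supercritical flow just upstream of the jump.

y₁ = 0.4731 m

V₂ = q/y₂ = 9.247/5.838 = 1.584 m/s; Fr₂ = V₂/√(g·y₂) = 0.2093.
Since the conjugate-depth ratio holds either way, y₁/y₂ = ½[√(1 + 8Fr₂²) − 1] = ½[√1.3505 − 1] = 0.08105.
y₁ = 0.08105 × 5.838 = 0.4731 m.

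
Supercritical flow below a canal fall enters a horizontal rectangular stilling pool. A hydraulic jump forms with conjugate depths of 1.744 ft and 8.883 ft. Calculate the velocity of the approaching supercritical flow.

For a rectangular channel the momentum equation gives q² = ½·g·y₁·y₂·(y₁ + y₂) = ½×32.2×1.744×8.883×10.63 = 2651.
q = √2651 = 51.48 ft²/s.
V₁ = q/y₁ = 51.48/1.744 = 29.52 ft/s.

V₁ = 29.52 ft/s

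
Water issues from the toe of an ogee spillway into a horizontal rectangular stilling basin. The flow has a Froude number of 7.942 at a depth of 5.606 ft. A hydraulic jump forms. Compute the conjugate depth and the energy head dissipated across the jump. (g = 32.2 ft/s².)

y₂ = 60.22 ft; ΔE = 120.7 ft

Fr₁ = 7.942 (given).
Bélanger equation: y₂/y₁ = ½[√(1 + 8Fr₁²) − 1] = ½[√505.60 − 1] = 10.74.
y₂ = 10.74 × 5.606 = 60.22 ft.
V₁ = Fr₁·√(g·y₁) = 7.942×√(32.2×5.606) = 106.7 ft/s; q = V₁·y₁ = 598.2 ft²/s. V₂ = q/y₂ = 598.2/60.22 = 9.933 ft/s. E₁ = y₁ + V₁²/2g = 182.4 ft; E₂ = y₂ + V₂²/2g = 61.76 ft. ΔE = E₁ − E₂ = 120.7 ft.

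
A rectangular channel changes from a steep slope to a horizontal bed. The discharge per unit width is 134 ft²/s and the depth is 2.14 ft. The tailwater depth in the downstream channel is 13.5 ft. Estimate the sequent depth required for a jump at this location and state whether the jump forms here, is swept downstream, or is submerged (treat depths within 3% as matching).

y₂ = 21.8 ft; the jump is swept downstream

V₁ = q/y₁ = 134/2.14 = 62.6 ft/s. Fr₁ = V₁/√(g·y₁) = 62.6/√(32.2×2.14) = 7.54.
By Bélanger, y₂/y₁ = ½[√(1 + 8Fr₁²) − 1] = ½[√456.2 − 1] = 10.2.
y₂ = 10.2 × 2.14 = 21.8 ft.
Tailwater y_tw = 13.5 ft: y_tw < y₂, so the jump is swept downstream.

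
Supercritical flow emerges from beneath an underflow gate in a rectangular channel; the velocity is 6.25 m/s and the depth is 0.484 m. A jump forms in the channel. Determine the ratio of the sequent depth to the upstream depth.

y₂/y₁ = 3.59

Fr₁ = V₁/√(g·y₁) = 6.25/√(9.81×0.484) = 2.87.
Bélanger equation: y₂/y₁ = ½[√(1 + 8Fr₁²) − 1] = ½[√66.82 − 1] = 3.59.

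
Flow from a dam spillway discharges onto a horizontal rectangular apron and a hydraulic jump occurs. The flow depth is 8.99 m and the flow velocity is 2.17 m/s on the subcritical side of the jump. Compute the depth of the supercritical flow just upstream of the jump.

y₁ = 0.875 m

Fr₂ = V₂/√(g·y₂) = 2.17/√(9.81×8.99) = 0.231.
Applying the sequent-depth relation in reverse, y₁/y₂ = ½[√(1 + 8Fr₂²) − 1] = ½[√1.427 − 1] = 0.0973.
y₁ = 0.0973 × 8.99 = 0.875 m.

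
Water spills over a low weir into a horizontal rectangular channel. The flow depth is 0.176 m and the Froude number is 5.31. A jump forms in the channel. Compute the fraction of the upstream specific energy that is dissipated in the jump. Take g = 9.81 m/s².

ΔE/E₁ = 0.516 (51.6%)

Fr₁ = 5.31 (given).
By Bélanger, y₂/y₁ = ½[√(1 + 8Fr₁²) − 1] = ½[√226.6 − 1] = 7.03.
y₂ = 7.03 × 0.176 = 1.24 m.
E₁ = y₁(1 + Fr₁²/2) = 0.176×(1 + 5.31²/2) = 2.66 m. ΔE = (y₂ − y₁)³/(4y₁y₂) = 1.37 m. ΔE/E₁ = 1.37/2.66 = 0.516.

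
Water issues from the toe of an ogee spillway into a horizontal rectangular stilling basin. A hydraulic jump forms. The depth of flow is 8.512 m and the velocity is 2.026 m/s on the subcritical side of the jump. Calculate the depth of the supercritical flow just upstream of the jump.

Fr₂ = V₂/√(g·y₂) = 2.026/√(9.81×8.512) = 0.2217.
From the momentum equation (using Fr₂), y₁/y₂ = ½[√(1 + 8Fr₂²) − 1] = ½[√1.3932 − 1] = 0.09018.
y₁ = 0.09018 × 8.512 = 0.7676 m.

y₁ = 0.7676 m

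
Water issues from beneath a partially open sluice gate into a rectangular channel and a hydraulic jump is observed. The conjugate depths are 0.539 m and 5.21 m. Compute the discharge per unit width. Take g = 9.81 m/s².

For a rectangular channel the momentum equation gives q² = ½·g·y₁·y₂·(y₁ + y₂) = ½×9.81×0.539×5.21×5.75 = 79.2.
q = √79.2 = 8.90 m²/s.

q = 8.90 m²/s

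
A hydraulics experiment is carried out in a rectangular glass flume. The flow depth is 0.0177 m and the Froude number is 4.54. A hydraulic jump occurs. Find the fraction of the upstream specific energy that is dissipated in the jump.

ΔE/E₁ = 0.449 (44.9%)

Fr₁ = 4.54 (given).
From the momentum equation for a rectangular channel, y₂/y₁ = ½[√(1 + 8Fr₁²) − 1] = ½[√165.9 − 1] = 5.94.
y₂ = 5.94 × 0.0177 = 0.105 m.
E₁ = y₁(1 + Fr₁²/2) = 0.0177×(1 + 4.54²/2) = 0.200 m. ΔE = (y₂ − y₁)³/(4y₁y₂) = 0.0898 m. ΔE/E₁ = 0.0898/0.200 = 0.449.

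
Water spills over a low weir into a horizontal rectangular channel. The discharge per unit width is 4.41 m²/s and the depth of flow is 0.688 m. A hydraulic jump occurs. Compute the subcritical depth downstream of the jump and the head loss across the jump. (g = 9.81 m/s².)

y₂ = 2.08 m; ΔE = 0.472 m

V₁ = q/y₁ = 4.41/0.688 = 6.41 m/s. Fr₁ = V₁/√(g·y₁) = 6.41/√(9.81×0.688) = 2.47.
Conjugate-depth relation: y₂/y₁ = ½[√(1 + 8Fr₁²) − 1] = ½[√49.70 − 1] = 3.02.
y₂ = 3.02 × 0.688 = 2.08 m.
Head loss: ΔE = (y₂ − y₁)³/(4y₁y₂) = (2.08 − 0.688)³/(4×0.688×2.08) = 2.70/5.73 = 0.472 m.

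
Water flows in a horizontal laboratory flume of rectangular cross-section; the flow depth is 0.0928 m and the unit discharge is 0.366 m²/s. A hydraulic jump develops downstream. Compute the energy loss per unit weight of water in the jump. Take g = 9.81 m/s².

V₁ = q/y₁ = 0.366/0.0928 = 3.94 m/s. Fr₁ = V₁/√(g·y₁) = 3.94/√(9.81×0.0928) = 4.13.
From the momentum equation for a rectangular channel, y₂/y₁ = ½[√(1 + 8Fr₁²) − 1] = ½[√137.7 − 1] = 5.37.
y₂ = 5.37 × 0.0928 = 0.498 m.
V₂ = q/y₂ = 0.366/0.498 = 0.735 m/s. E₁ = y₁ + V₁²/2g = 0.886 m; E₂ = y₂ + V₂²/2g = 0.526 m. ΔE = E₁ − E₂ = 0.360 m.

ΔE = 0.360 m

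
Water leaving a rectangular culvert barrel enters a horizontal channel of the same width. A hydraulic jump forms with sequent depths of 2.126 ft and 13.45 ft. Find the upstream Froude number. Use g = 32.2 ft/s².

For a rectangular channel the momentum equation gives q² = ½·g·y₁·y₂·(y₁ + y₂) = ½×32.2×2.126×13.45×15.58 = 7171.
q = √7171 = 84.68 ft²/s.
V₁ = q/y₁ = 39.83 ft/s; Fr₁ = V₁/√(g·y₁) = 4.814.

Fr₁ = 4.814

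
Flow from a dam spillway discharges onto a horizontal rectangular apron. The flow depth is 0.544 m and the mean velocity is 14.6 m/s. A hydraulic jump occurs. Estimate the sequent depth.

Fr₁ = V₁/√(g·y₁) = 14.6/√(9.81×0.544) = 6.32.
Bélanger equation: y₂/y₁ = ½[√(1 + 8Fr₁²) − 1] = ½[√320.5 − 1] = 8.45.
y₂ = 8.45 × 0.544 = 4.60 m.

y₂ = 4.60 m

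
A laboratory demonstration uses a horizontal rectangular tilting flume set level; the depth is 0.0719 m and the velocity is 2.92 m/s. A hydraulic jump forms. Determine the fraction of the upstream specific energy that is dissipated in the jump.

ΔE/E₁ = 0.326 (32.6%)

Fr₁ = V₁/√(g·y₁) = 2.92/√(9.81×0.0719) = 3.48.
Sequent-depth ratio: y₂/y₁ = ½[√(1 + 8Fr₁²) − 1] = ½[√97.71 − 1] = 4.44.
y₂ = 4.44 × 0.0719 = 0.319 m.
E₁ = y₁ + V₁²/2g = 0.506 m. ΔE = (y₂ − y₁)³/(4y₁y₂) = 0.165 m. ΔE/E₁ = 0.165/0.506 = 0.326.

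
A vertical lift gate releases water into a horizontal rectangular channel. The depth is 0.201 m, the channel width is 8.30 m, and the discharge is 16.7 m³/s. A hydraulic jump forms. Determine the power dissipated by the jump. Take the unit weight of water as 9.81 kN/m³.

P = 545 kW

q = Q/b = 16.7/8.30 = 2.01 m²/s; V₁ = q/y₁ = 10.0 m/s. Fr₁ = V₁/√(g·y₁) = 7.13.
From the momentum equation for a rectangular channel, y₂/y₁ = ½[√(1 + 8Fr₁²) − 1] = ½[√407.5 − 1] = 9.59.
y₂ = 9.59 × 0.201 = 1.93 m.
V₂ = q/y₂ = 2.01/1.93 = 1.04 m/s. E₁ = y₁ + V₁²/2g = 5.31 m; E₂ = y₂ + V₂²/2g = 1.98 m. ΔE = E₁ − E₂ = 3.32 m.
P = γ·Q·ΔE = 9.81 × 16.7 × 3.32 = 545 kW.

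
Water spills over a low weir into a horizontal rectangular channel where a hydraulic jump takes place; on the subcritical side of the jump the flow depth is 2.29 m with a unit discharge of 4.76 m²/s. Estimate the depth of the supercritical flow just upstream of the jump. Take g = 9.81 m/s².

V₂ = q/y₂ = 4.76/2.29 = 2.08 m/s; Fr₂ = V₂/√(g·y₂) = 0.439.
The Bélanger relation is symmetric: y₁/y₂ = ½[√(1 + 8Fr₂²) − 1] = ½[√2.539 − 1] = 0.297.
y₁ = 0.297 × 2.29 = 0.679 m.

y₁ = 0.679 m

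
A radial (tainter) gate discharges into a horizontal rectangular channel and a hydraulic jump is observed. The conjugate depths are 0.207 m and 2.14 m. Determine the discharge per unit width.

q = 2.26 m²/s

For a rectangular channel the momentum equation gives q² = ½·g·y₁·y₂·(y₁ + y₂) = ½×9.81×0.207×2.14×2.35 = 5.10.
q = √5.10 = 2.26 m²/s.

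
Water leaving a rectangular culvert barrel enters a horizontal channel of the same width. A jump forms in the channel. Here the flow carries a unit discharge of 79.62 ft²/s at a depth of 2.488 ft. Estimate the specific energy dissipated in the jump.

V₁ = q/y₁ = 79.62/2.488 = 32.00 ft/s. Fr₁ = V₁/√(g·y₁) = 32.00/√(32.2×2.488) = 3.575.
Conjugate-depth relation: y₂/y₁ = ½[√(1 + 8Fr₁²) − 1] = ½[√103.27 − 1] = 4.581.
y₂ = 4.581 × 2.488 = 11.40 ft.
Head loss: ΔE = (y₂ − y₁)³/(4y₁y₂) = (11.40 − 2.488)³/(4×2.488×11.40) = 707.2/113.4 = 6.235 ft.

ΔE = 6.235 ft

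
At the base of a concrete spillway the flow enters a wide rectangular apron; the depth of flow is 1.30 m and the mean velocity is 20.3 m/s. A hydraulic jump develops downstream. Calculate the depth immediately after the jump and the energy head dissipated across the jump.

Fr₁ = V₁/√(g·y₁) = 20.3/√(9.81×1.30) = 5.68.
By Bélanger, y₂/y₁ = ½[√(1 + 8Fr₁²) − 1] = ½[√259.5 − 1] = 7.55.
y₂ = 7.55 × 1.30 = 9.82 m.
q = V₁·y₁ = 20.3 × 1.30 = 26.4 m²/s. V₂ = q/y₂ = 26.4/9.82 = 2.69 m/s. E₁ = y₁ + V₁²/2g = 22.3 m; E₂ = y₂ + V₂²/2g = 10.2 m. ΔE = E₁ − E₂ = 12.1 m.

y₂ = 9.82 m; ΔE = 12.1 m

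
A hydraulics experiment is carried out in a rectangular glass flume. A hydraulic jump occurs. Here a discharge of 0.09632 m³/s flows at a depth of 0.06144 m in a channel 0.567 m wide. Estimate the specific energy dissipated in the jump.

q = Q/b = 0.09632/0.567 = 0.1699 m²/s; V₁ = q/y₁ = 2.765 m/s. Fr₁ = V₁/√(g·y₁) = 3.561.
By Bélanger, y₂/y₁ = ½[√(1 + 8Fr₁²) − 1] = ½[√102.47 − 1] = 4.561.
y₂ = 4.561 × 0.06144 = 0.2802 m.
Head loss: ΔE = (y₂ − y₁)³/(4y₁y₂) = (0.2802 − 0.06144)³/(4×0.06144×0.2802) = 0.01048/0.06887 = 0.1521 m.

ΔE = 0.1521 m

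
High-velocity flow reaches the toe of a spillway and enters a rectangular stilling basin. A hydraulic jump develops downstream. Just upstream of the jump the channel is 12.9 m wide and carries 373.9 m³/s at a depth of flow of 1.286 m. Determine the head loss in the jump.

ΔE = 15.90 m

q = Q/b = 373.9/12.9 = 28.98 m²/s; V₁ = q/y₁ = 22.54 m/s. Fr₁ = V₁/√(g·y₁) = 6.346.
Bélanger equation: y₂/y₁ = ½[√(1 + 8Fr₁²) − 1] = ½[√323.13 − 1] = 8.488.
y₂ = 8.488 × 1.286 = 10.92 m.
Head loss: ΔE = (y₂ − y₁)³/(4y₁y₂) = (10.92 − 1.286)³/(4×1.286×10.92) = 892.9/56.15 = 15.90 m.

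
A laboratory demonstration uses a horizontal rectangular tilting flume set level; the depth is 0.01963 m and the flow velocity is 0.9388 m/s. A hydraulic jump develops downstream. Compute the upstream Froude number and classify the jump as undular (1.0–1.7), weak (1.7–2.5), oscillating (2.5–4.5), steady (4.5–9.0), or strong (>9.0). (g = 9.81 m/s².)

Fr₁ = V₁/√(g·y₁) = 0.9388/√(9.81×0.01963) = 2.139.
Fr₁ = 2.139 lies in the weak range.

Fr₁ = 2.139; weak jump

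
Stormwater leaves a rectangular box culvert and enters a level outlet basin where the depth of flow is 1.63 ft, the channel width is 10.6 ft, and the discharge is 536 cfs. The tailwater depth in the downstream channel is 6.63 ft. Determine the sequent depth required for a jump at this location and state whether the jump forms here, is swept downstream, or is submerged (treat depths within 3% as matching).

q = Q/b = 536/10.6 = 50.6 ft²/s; V₁ = q/y₁ = 31.0 ft/s. Fr₁ = V₁/√(g·y₁) = 4.28.
By Bélanger, y₂/y₁ = ½[√(1 + 8Fr₁²) − 1] = ½[√147.7 − 1] = 5.58.
y₂ = 5.58 × 1.63 = 9.09 ft.
Tailwater y_tw = 6.63 ft: y_tw < y₂, so the jump is swept downstream.

y₂ = 9.09 ft; the jump is swept downstream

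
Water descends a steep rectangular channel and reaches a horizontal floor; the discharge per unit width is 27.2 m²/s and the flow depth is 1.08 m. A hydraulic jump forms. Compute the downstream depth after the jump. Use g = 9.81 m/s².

V₁ = q/y₁ = 27.2/1.08 = 25.2 m/s. Fr₁ = V₁/√(g·y₁) = 25.2/√(9.81×1.08) = 7.74.
From the momentum equation for a rectangular channel, y₂/y₁ = ½[√(1 + 8Fr₁²) − 1] = ½[√479.9 − 1] = 10.5.
y₂ = 10.5 × 1.08 = 11.3 m.

y₂ = 11.3 m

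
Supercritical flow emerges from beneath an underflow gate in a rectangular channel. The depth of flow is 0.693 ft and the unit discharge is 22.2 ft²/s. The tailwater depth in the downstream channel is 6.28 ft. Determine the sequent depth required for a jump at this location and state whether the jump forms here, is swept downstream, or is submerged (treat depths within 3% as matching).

V₁ = q/y₁ = 22.2/0.693 = 32.0 ft/s. Fr₁ = V₁/√(g·y₁) = 32.0/√(32.2×0.693) = 6.78.
By Bélanger, y₂/y₁ = ½[√(1 + 8Fr₁²) − 1] = ½[√368.9 − 1] = 9.10.
y₂ = 9.10 × 0.693 = 6.31 ft.
Tailwater y_tw = 6.28 ft: y_tw ≈ y₂, so the jump forms here.

y₂ = 6.31 ft; the jump forms here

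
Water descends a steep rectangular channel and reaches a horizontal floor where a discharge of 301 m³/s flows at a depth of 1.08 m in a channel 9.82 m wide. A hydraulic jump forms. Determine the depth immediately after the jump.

y₂ = 12.8 m

q = Q/b = 301/9.82 = 30.7 m²/s; V₁ = q/y₁ = 28.4 m/s. Fr₁ = V₁/√(g·y₁) = 8.72.
From the momentum equation for a rectangular channel, y₂/y₁ = ½[√(1 + 8Fr₁²) − 1] = ½[√609.2 − 1] = 11.8.
y₂ = 11.8 × 1.08 = 12.8 m.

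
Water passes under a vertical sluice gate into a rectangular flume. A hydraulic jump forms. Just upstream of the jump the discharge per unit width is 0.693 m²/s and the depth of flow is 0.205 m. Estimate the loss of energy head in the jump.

ΔE = 0.122 m

V₁ = q/y₁ = 0.693/0.205 = 3.38 m/s. Fr₁ = V₁/√(g·y₁) = 3.38/√(9.81×0.205) = 2.38.
By Bélanger, y₂/y₁ = ½[√(1 + 8Fr₁²) − 1] = ½[√46.46 − 1] = 2.91.
y₂ = 2.91 × 0.205 = 0.596 m.
Head loss: ΔE = (y₂ − y₁)³/(4y₁y₂) = (0.596 − 0.205)³/(4×0.205×0.596) = 0.0598/0.489 = 0.122 m.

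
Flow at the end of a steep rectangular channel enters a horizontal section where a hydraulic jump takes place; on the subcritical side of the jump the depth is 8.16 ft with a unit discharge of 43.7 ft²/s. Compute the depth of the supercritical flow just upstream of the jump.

V₂ = q/y₂ = 43.7/8.16 = 5.36 ft/s; Fr₂ = V₂/√(g·y₂) = 0.330.
From the momentum equation (using Fr₂), y₁/y₂ = ½[√(1 + 8Fr₂²) − 1] = ½[√1.873 − 1] = 0.184.
y₁ = 0.184 × 8.16 = 1.50 ft.

y₁ = 1.50 ft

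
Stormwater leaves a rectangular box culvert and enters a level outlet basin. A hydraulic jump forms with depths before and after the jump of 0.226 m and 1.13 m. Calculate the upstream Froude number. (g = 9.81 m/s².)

Fr₁ = 3.87

For a rectangular channel the momentum equation gives q² = ½·g·y₁·y₂·(y₁ + y₂) = ½×9.81×0.226×1.13×1.36 = 1.70.
q = √1.70 = 1.30 m²/s.
V₁ = q/y₁ = 5.77 m/s; Fr₁ = V₁/√(g·y₁) = 3.87.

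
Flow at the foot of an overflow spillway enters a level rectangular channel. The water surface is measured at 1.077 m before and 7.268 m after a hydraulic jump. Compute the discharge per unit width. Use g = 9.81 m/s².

For a rectangular channel the momentum equation gives q² = ½·g·y₁·y₂·(y₁ + y₂) = ½×9.81×1.077×7.268×8.345 = 320.4.
q = √320.4 = 17.90 m²/s.

q = 17.90 m²/s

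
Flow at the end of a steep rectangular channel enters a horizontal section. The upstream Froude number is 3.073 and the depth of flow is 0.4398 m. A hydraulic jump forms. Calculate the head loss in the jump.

ΔE = 0.6740 m

Fr₁ = 3.073 (given).
Conjugate-depth relation: y₂/y₁ = ½[√(1 + 8Fr₁²) − 1] = ½[√76.547 − 1] = 3.875.
y₂ = 3.875 × 0.4398 = 1.704 m.
Head loss: ΔE = (y₂ − y₁)³/(4y₁y₂) = (1.704 − 0.4398)³/(4×0.4398×1.704) = 2.021/2.998 = 0.6740 m.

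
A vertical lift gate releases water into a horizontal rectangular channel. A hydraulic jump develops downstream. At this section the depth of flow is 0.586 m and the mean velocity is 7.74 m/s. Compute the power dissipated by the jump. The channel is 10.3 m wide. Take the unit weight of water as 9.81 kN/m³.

P = 485 kW

Fr₁ = V₁/√(g·y₁) = 7.74/√(9.81×0.586) = 3.23.
Conjugate-depth relation: y₂/y₁ = ½[√(1 + 8Fr₁²) − 1] = ½[√84.37 − 1] = 4.09.
y₂ = 4.09 × 0.586 = 2.40 m.
q = V₁·y₁ = 7.74 × 0.586 = 4.54 m²/s. V₂ = q/y₂ = 4.54/2.40 = 1.89 m/s. E₁ = y₁ + V₁²/2g = 3.64 m; E₂ = y₂ + V₂²/2g = 2.58 m. ΔE = E₁ − E₂ = 1.06 m.
Q = q·b = 4.54 × 10.3 = 46.7 m³/s. P = γ·Q·ΔE = 9.81 × 46.7 × 1.06 = 485 kW.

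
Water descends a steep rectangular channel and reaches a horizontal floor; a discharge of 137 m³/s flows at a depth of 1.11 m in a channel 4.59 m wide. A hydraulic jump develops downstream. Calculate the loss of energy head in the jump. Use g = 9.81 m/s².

ΔE = 25.4 m

q = Q/b = 137/4.59 = 29.8 m²/s; V₁ = q/y₁ = 26.9 m/s. Fr₁ = V₁/√(g·y₁) = 8.15.
From the momentum equation for a rectangular channel, y₂/y₁ = ½[√(1 + 8Fr₁²) − 1] = ½[√532.2 − 1] = 11.0.
y₂ = 11.0 × 1.11 = 12.2 m.
V₂ = q/y₂ = 29.8/12.2 = 2.44 m/s. E₁ = y₁ + V₁²/2g = 38.0 m; E₂ = y₂ + V₂²/2g = 12.6 m. ΔE = E₁ − E₂ = 25.4 m.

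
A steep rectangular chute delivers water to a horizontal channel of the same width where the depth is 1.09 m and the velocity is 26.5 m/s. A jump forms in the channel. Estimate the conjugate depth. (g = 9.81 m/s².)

Fr₁ = V₁/√(g·y₁) = 26.5/√(9.81×1.09) = 8.10.
By Bélanger, y₂/y₁ = ½[√(1 + 8Fr₁²) − 1] = ½[√526.4 − 1] = 11.0.
y₂ = 11.0 × 1.09 = 12.0 m.

y₂ = 12.0 m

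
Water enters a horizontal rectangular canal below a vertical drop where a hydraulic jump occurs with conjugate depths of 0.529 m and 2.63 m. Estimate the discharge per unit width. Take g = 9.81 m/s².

q = 4.64 m²/s

For a rectangular channel the momentum equation gives q² = ½·g·y₁·y₂·(y₁ + y₂) = ½×9.81×0.529×2.63×3.16 = 21.6.
q = √21.6 = 4.64 m²/s.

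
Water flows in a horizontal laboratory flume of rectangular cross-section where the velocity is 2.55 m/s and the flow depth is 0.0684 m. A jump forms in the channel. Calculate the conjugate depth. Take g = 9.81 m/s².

Fr₁ = V₁/√(g·y₁) = 2.55/√(9.81×0.0684) = 3.11.
Conjugate-depth relation: y₂/y₁ = ½[√(1 + 8Fr₁²) − 1] = ½[√78.53 − 1] = 3.93.
y₂ = 3.93 × 0.0684 = 0.269 m.

y₂ = 0.269 m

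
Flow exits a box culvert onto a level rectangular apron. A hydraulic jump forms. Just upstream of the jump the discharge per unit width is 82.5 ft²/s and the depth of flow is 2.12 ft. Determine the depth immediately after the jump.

V₁ = q/y₁ = 82.5/2.12 = 38.9 ft/s. Fr₁ = V₁/√(g·y₁) = 38.9/√(32.2×2.12) = 4.71.
By Bélanger, y₂/y₁ = ½[√(1 + 8Fr₁²) − 1] = ½[√178.5 − 1] = 6.18.
y₂ = 6.18 × 2.12 = 13.1 ft.

y₂ = 13.1 ft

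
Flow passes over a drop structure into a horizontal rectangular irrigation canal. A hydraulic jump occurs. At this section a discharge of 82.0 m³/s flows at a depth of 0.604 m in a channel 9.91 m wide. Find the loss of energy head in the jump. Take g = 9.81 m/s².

ΔE = 5.48 m

q = Q/b = 82.0/9.91 = 8.27 m²/s; V₁ = q/y₁ = 13.7 m/s. Fr₁ = V₁/√(g·y₁) = 5.63.
Bélanger equation: y₂/y₁ = ½[√(1 + 8Fr₁²) − 1] = ½[√254.4 − 1] = 7.47.
y₂ = 7.47 × 0.604 = 4.51 m.
Head loss: ΔE = (y₂ − y₁)³/(4y₁y₂) = (4.51 − 0.604)³/(4×0.604×4.51) = 59.8/10.9 = 5.48 m.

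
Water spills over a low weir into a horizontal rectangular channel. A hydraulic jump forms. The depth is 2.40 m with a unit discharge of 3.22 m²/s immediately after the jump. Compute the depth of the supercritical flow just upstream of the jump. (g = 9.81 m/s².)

y₁ = 0.323 m

V₂ = q/y₂ = 3.22/2.40 = 1.34 m/s; Fr₂ = V₂/√(g·y₂) = 0.277.
The Bélanger relation is symmetric: y₁/y₂ = ½[√(1 + 8Fr₂²) − 1] = ½[√1.612 − 1] = 0.135.
y₁ = 0.135 × 2.40 = 0.323 m.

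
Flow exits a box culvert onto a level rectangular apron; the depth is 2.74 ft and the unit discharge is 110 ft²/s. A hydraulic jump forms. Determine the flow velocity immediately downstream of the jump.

V₁ = q/y₁ = 110/2.74 = 40.1 ft/s. Fr₁ = V₁/√(g·y₁) = 40.1/√(32.2×2.74) = 4.27.
Conjugate-depth relation: y₂/y₁ = ½[√(1 + 8Fr₁²) − 1] = ½[√147.1 − 1] = 5.57.
y₂ = 5.57 × 2.74 = 15.2 ft.
V₂ = q/y₂ = 110/15.2 = 7.21 ft/s.

V₂ = 7.21 ft/s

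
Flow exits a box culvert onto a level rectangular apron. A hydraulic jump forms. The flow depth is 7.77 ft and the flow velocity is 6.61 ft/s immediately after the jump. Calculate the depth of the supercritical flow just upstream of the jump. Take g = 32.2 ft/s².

Fr₂ = V₂/√(g·y₂) = 6.61/√(32.2×7.77) = 0.418.
Since the conjugate-depth ratio holds either way, y₁/y₂ = ½[√(1 + 8Fr₂²) − 1] = ½[√2.397 − 1] = 0.274.
y₁ = 0.274 × 7.77 = 2.13 ft.

y₁ = 2.13 ft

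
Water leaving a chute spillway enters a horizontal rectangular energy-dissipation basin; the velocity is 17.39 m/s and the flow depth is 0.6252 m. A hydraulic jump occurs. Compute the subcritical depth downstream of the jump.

Fr₁ = V₁/√(g·y₁) = 17.39/√(9.81×0.6252) = 7.022.
From the momentum equation for a rectangular channel, y₂/y₁ = ½[√(1 + 8Fr₁²) − 1] = ½[√395.46 − 1] = 9.443.
y₂ = 9.443 × 0.6252 = 5.904 m.

y₂ = 5.904 m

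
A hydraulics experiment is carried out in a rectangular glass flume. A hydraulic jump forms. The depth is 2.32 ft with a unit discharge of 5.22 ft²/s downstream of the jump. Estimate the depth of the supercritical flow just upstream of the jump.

V₂ = q/y₂ = 5.22/2.32 = 2.25 ft/s; Fr₂ = V₂/√(g·y₂) = 0.260.
Since the conjugate-depth ratio holds either way, y₁/y₂ = ½[√(1 + 8Fr₂²) − 1] = ½[√1.542 − 1] = 0.121.
y₁ = 0.121 × 2.32 = 0.281 ft.

y₁ = 0.281 ft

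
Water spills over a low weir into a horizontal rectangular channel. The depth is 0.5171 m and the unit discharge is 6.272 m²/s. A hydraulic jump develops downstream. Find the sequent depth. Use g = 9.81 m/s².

y₂ = 3.688 m

V₁ = q/y₁ = 6.272/0.5171 = 12.13 m/s. Fr₁ = V₁/√(g·y₁) = 12.13/√(9.81×0.5171) = 5.385.
Sequent-depth ratio: y₂/y₁ = ½[√(1 + 8Fr₁²) − 1] = ½[√233.01 − 1] = 7.132.
y₂ = 7.132 × 0.5171 = 3.688 m.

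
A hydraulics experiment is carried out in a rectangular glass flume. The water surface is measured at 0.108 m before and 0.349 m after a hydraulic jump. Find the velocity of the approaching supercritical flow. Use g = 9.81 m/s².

For a rectangular channel the momentum equation gives q² = ½·g·y₁·y₂·(y₁ + y₂) = ½×9.81×0.108×0.349×0.457 = 0.0845.
q = √0.0845 = 0.291 m²/s.
V₁ = q/y₁ = 0.291/0.108 = 2.69 m/s.

V₁ = 2.69 m/s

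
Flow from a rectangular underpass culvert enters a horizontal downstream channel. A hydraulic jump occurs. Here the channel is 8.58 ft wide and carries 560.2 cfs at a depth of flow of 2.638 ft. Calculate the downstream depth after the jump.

y₂ = 8.786 ft

q = Q/b = 560.2/8.58 = 65.29 ft²/s; V₁ = q/y₁ = 24.75 ft/s. Fr₁ = V₁/√(g·y₁) = 2.685.
Bélanger equation: y₂/y₁ = ½[√(1 + 8Fr₁²) − 1] = ½[√58.693 − 1] = 3.331.
y₂ = 3.331 × 2.638 = 8.786 ft.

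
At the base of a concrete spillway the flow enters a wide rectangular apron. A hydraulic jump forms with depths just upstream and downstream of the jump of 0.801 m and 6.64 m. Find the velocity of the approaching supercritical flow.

V₁ = 17.4 m/s

For a rectangular channel the momentum equation gives q² = ½·g·y₁·y₂·(y₁ + y₂) = ½×9.81×0.801×6.64×7.44 = 194.
q = √194 = 13.9 m²/s.
V₁ = q/y₁ = 13.9/0.801 = 17.4 m/s.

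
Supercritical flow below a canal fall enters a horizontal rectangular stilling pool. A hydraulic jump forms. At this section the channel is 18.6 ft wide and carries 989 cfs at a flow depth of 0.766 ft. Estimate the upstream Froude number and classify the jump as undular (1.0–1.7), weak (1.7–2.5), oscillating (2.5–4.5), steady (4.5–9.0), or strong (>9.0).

q = Q/b = 989/18.6 = 53.2 ft²/s; V₁ = q/y₁ = 69.4 ft/s. Fr₁ = V₁/√(g·y₁) = 14.0.
Fr₁ = 14.0 lies in the strong range.

Fr₁ = 14.0; strong jump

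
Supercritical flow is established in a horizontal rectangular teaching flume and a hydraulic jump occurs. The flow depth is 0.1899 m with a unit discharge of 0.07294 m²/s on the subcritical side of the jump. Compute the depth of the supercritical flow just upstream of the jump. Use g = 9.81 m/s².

y₁ = 0.02641 m

V₂ = q/y₂ = 0.07294/0.1899 = 0.3841 m/s; Fr₂ = V₂/√(g·y₂) = 0.2814.
Since the conjugate-depth ratio holds either way, y₁/y₂ = ½[√(1 + 8Fr₂²) − 1] = ½[√1.6335 − 1] = 0.1391.
y₁ = 0.1391 × 0.1899 = 0.02641 m.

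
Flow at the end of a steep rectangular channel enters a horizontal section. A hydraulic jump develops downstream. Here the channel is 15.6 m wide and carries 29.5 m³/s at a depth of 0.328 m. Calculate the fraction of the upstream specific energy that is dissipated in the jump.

q = Q/b = 29.5/15.6 = 1.89 m²/s; V₁ = q/y₁ = 5.77 m/s. Fr₁ = V₁/√(g·y₁) = 3.21.
Sequent-depth ratio: y₂/y₁ = ½[√(1 + 8Fr₁²) − 1] = ½[√83.64 − 1] = 4.07.
y₂ = 4.07 × 0.328 = 1.34 m.
E₁ = y₁ + V₁²/2g = 2.02 m. ΔE = (y₂ − y₁)³/(4y₁y₂) = 0.584 m. ΔE/E₁ = 0.584/2.02 = 0.289.

ΔE/E₁ = 0.289 (28.9%)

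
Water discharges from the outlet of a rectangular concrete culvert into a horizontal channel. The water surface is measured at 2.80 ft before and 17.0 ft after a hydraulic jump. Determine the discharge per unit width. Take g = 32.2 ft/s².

For a rectangular channel the momentum equation gives q² = ½·g·y₁·y₂·(y₁ + y₂) = ½×32.2×2.80×17.0×19.8 = 15174.
q = √15174 = 123 ft²/s.

q = 123 ft²/s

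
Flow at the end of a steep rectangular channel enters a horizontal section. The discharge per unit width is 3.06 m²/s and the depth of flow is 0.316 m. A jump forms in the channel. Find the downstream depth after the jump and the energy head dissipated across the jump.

y₂ = 2.30 m; ΔE = 2.70 m

V₁ = q/y₁ = 3.06/0.316 = 9.68 m/s. Fr₁ = V₁/√(g·y₁) = 9.68/√(9.81×0.316) = 5.50.
Sequent-depth ratio: y₂/y₁ = ½[√(1 + 8Fr₁²) − 1] = ½[√243.0 − 1] = 7.29.
y₂ = 7.29 × 0.316 = 2.30 m.
Head loss: ΔE = (y₂ − y₁)³/(4y₁y₂) = (2.30 − 0.316)³/(4×0.316×2.30) = 7.87/2.91 = 2.70 m.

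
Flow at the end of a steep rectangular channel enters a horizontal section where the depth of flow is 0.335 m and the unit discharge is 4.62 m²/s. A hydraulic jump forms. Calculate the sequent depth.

y₂ = 3.44 m

V₁ = q/y₁ = 4.62/0.335 = 13.8 m/s. Fr₁ = V₁/√(g·y₁) = 13.8/√(9.81×0.335) = 7.61.
Bélanger equation: y₂/y₁ = ½[√(1 + 8Fr₁²) − 1] = ½[√464.0 − 1] = 10.3.
y₂ = 10.3 × 0.335 = 3.44 m.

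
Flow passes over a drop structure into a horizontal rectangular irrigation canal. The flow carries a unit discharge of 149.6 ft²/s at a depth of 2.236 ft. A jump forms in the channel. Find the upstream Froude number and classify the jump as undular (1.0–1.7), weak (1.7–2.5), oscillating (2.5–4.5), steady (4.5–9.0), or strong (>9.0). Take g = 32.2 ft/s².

Fr₁ = 7.885; steady jump

V₁ = q/y₁ = 149.6/2.236 = 66.91 ft/s. Fr₁ = V₁/√(g·y₁) = 66.91/√(32.2×2.236) = 7.885.
Fr₁ = 7.885 lies in the steady range.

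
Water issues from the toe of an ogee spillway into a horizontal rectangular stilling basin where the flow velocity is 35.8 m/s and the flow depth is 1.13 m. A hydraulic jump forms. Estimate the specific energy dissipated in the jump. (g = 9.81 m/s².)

ΔE = 49.5 m

Fr₁ = V₁/√(g·y₁) = 35.8/√(9.81×1.13) = 10.8.
From the momentum equation for a rectangular channel, y₂/y₁ = ½[√(1 + 8Fr₁²) − 1] = ½[√925.9 − 1] = 14.7.
y₂ = 14.7 × 1.13 = 16.6 m.
Head loss: ΔE = (y₂ − y₁)³/(4y₁y₂) = (16.6 − 1.13)³/(4×1.13×16.6) = 3722/75.2 = 49.5 m.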